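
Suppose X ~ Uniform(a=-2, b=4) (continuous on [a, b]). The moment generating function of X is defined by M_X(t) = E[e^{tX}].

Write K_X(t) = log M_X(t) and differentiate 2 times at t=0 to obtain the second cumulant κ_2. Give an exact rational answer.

M_X(t) = (e^(4*t) - e^(-2*t))/(6*t)
K_X(t) = log M_X(t) = -log(t) + log(e^(4*t) - e^(-2*t)) - log(6)
dK/dt = (4*t*e^(6*t) + 2*t - e^(6*t) + 1)/(t*e^(6*t) - t)
d^2K/dt^2 = (-36*t^2*e^(6*t) + e^(12*t) - 2*e^(6*t) + 1)/(t^2*e^(12*t) - 2*t^2*e^(6*t) + t^2)

κ_2 = d^2K/dt^2 |_{t=0} = 3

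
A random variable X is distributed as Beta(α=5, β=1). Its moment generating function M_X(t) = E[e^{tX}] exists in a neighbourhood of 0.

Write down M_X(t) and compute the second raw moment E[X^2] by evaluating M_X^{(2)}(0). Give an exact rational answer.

E[X^2] = M^(2)(0) = 5/7

M_X(t) = ₁F₁(5; 6; t)
M^(2)(t) = 5*₁F₁(7; 8; t)/7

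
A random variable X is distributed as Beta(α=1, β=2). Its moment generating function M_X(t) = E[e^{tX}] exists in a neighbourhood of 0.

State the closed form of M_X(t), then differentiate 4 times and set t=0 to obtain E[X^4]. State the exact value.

M_X(t) = ₁F₁(1; 3; t)
M^(4)(t) = ₁F₁(5; 7; t)/15

E[X^4] = M^(4)(0) = 1/15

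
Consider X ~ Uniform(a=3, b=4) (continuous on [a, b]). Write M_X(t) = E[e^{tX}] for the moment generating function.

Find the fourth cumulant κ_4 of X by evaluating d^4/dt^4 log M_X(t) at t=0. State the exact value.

M_X(t) = (e^(4*t) - e^(3*t))/t
K_X(t) = log M_X(t) = -log(t) + log(e^(4*t) - e^(3*t))

κ_4 = D^4[K](0) = -1/120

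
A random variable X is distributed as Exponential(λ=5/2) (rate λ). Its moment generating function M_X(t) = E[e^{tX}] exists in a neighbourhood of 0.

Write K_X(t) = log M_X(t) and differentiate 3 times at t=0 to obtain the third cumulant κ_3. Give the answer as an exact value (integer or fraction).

M_X(t) = 5/(2*(5/2 - t))
K_X(t) = log M_X(t) = -log(5/2 - t) - log(2) + log(5)
D^3[K](t) = -16/(8*t^3 - 60*t^2 + 150*t - 125)

κ_3 = D^3[K](0) = 16/125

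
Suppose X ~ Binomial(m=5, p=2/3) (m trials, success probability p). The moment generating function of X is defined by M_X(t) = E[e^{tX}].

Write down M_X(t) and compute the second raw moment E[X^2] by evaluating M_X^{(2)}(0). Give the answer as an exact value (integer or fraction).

E[X^2] = M^(2)(0) = 110/9

M_X(t) = (2*e^(t)/3 + 1/3)^5
M^(2)(t) = 800*e^(5*t)/243 + 1280*e^(4*t)/243 + 80*e^(3*t)/27 + 160*e^(2*t)/243 + 10*e^(t)/243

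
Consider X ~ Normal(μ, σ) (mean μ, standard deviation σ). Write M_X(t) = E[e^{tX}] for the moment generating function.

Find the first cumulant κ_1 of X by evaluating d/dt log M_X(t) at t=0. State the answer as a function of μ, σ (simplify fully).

κ_1 = K′(0) = μ

M_X(t) = e^(μ*t + σ^2*t^2/2)
K_X(t) = log M_X(t) = μ*t + σ^2*t^2/2
K′(t) = μ + σ^2*t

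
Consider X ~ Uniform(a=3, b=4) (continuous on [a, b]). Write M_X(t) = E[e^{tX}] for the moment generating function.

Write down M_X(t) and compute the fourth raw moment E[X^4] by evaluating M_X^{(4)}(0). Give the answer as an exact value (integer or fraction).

E[X^4] = D^4[M](0) = 781/5

M_X(t) = (e^(4*t) - e^(3*t))/t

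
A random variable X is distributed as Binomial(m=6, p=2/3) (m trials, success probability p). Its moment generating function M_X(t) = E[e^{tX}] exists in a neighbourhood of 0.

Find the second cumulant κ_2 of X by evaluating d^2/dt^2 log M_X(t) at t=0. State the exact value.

M_X(t) = (2*e^(t)/3 + 1/3)^6
K_X(t) = log M_X(t) = 6*log(2*e^(t)/3 + 1/3)
dK/dt = 12*e^(t)/(2*e^(t) + 1)
d^2K/dt^2 = 12*e^(t)/(4*e^(2*t) + 4*e^(t) + 1)

κ_2 = d^2K/dt^2 |_{t=0} = 4/3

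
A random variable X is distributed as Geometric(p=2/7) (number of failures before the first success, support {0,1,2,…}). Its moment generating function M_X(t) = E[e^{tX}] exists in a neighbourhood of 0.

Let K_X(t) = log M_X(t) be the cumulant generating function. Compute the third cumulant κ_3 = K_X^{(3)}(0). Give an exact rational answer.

κ_3 = K′′′(0) = 105/2

M_X(t) = 2/(7*(1 - 5*e^(t)/7))
K_X(t) = log M_X(t) = -log(1 - 5*e^(t)/7) - log(7) + log(2)
K′(t) = -5*e^(t)/(5*e^(t) - 7)
K′′(t) = 35*e^(t)/(25*e^(2*t) - 70*e^(t) + 49)
K′′′(t) = (-175*e^(2*t) - 245*e^(t))/(125*e^(3*t) - 525*e^(2*t) + 735*e^(t) - 343)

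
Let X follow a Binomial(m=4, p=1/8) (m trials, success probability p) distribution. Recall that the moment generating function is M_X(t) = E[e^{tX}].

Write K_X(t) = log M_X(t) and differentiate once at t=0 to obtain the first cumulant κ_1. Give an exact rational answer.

M_X(t) = (e^(t)/8 + 7/8)^4
K_X(t) = log M_X(t) = 4*log(e^(t)/8 + 7/8)
dK/dt = 4*e^(t)/(e^(t) + 7)

κ_1 = dK/dt |_{t=0} = 1/2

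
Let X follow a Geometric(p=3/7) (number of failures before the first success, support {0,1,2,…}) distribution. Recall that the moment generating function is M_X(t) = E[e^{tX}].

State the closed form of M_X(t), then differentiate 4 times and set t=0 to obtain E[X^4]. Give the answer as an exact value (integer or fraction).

M_X(t) = 3/(7*(1 - 4*e^(t)/7))
D^4[M](t) = (-768*e^(4*t) - 14784*e^(3*t) - 25872*e^(2*t) - 4116*e^(t))/(1024*e^(5*t) - 8960*e^(4*t) + 31360*e^(3*t) - 54880*e^(2*t) + 48020*e^(t) - 16807)

E[X^4] = D^4[M](0) = 5060/27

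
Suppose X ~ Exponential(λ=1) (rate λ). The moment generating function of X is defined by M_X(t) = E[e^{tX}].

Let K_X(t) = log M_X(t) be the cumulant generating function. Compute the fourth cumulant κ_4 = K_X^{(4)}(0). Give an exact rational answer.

M_X(t) = 1/(1 - t)
K_X(t) = log M_X(t) = -log(1 - t)
dK/dt = -1/(t - 1)
d^2K/dt^2 = 1/(t^2 - 2*t + 1)
d^3K/dt^3 = -2/(t^3 - 3*t^2 + 3*t - 1)
d^4K/dt^4 = 6/(t^4 - 4*t^3 + 6*t^2 - 4*t + 1)

κ_4 = d^4K/dt^4 |_{t=0} = 6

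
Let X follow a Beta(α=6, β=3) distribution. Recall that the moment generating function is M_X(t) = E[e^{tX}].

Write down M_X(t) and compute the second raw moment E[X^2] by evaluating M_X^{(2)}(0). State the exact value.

E[X^2] = d^2M/dt^2 |_{t=0} = 7/15

M_X(t) = ₁F₁(6; 9; t)
dM/dt = 2*₁F₁(7; 10; t)/3
d^2M/dt^2 = 7*₁F₁(8; 11; t)/15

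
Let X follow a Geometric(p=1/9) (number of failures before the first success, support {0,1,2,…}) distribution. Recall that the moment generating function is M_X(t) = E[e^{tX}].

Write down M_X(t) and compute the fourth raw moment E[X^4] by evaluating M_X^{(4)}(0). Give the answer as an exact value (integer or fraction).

E[X^4] = M^(4)(0) = 117640

M_X(t) = 1/(9*(1 - 8*e^(t)/9))
M^(4)(t) = (-4096*e^(4*t) - 50688*e^(3*t) - 57024*e^(2*t) - 5832*e^(t))/(32768*e^(5*t) - 184320*e^(4*t) + 414720*e^(3*t) - 466560*e^(2*t) + 262440*e^(t) - 59049)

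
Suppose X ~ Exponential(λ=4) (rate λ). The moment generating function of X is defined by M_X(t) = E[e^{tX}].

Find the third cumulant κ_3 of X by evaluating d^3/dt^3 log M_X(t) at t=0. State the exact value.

κ_3 = K′′′(0) = 1/32

M_X(t) = 4/(4 - t)
K_X(t) = log M_X(t) = -log(4 - t) + 2*log(2)
K′(t) = -1/(t - 4)
K′′(t) = 1/(t^2 - 8*t + 16)
K′′′(t) = -2/(t^3 - 12*t^2 + 48*t - 64)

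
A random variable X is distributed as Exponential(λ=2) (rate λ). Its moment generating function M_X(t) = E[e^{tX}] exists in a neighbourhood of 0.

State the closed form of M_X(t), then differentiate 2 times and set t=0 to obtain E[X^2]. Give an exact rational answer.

E[X^2] = D^2[M](0) = 1/2

M_X(t) = 2/(2 - t)
D^2[M](t) = -4/(t^3 - 6*t^2 + 12*t - 8)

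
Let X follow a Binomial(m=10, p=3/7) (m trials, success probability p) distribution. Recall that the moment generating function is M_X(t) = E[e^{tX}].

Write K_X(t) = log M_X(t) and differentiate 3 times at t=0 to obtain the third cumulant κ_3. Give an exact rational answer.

κ_3 = K′′′(0) = 120/343

M_X(t) = (3*e^(t)/7 + 4/7)^10
K_X(t) = log M_X(t) = 10*log(3*e^(t)/7 + 4/7)
K′(t) = 30*e^(t)/(3*e^(t) + 4)
K′′(t) = 120*e^(t)/(9*e^(2*t) + 24*e^(t) + 16)
K′′′(t) = (-360*e^(2*t) + 480*e^(t))/(27*e^(3*t) + 108*e^(2*t) + 144*e^(t) + 64)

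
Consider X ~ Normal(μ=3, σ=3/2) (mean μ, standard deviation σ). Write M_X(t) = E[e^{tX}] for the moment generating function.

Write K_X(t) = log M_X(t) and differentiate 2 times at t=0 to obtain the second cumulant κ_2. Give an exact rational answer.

κ_2 = K^(2)(0) = 9/4

M_X(t) = e^(9*t^2/8 + 3*t)
K_X(t) = log M_X(t) = 9*t^2/8 + 3*t
K^(2)(t) = 9/4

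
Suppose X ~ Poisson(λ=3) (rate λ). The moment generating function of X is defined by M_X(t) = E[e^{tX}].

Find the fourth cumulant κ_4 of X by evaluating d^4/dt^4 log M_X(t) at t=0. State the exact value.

M_X(t) = e^(3*e^(t) - 3)
K_X(t) = log M_X(t) = 3*e^(t) - 3
K^(4)(t) = 3*e^(t)

κ_4 = K^(4)(0) = 3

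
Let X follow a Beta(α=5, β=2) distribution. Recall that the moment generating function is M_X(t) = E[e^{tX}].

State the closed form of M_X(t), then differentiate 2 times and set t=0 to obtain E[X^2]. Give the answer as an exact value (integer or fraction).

M_X(t) = ₁F₁(5; 7; t)
M′(t) = 5*₁F₁(6; 8; t)/7
M′′(t) = 15*₁F₁(7; 9; t)/28

E[X^2] = M′′(0) = 15/28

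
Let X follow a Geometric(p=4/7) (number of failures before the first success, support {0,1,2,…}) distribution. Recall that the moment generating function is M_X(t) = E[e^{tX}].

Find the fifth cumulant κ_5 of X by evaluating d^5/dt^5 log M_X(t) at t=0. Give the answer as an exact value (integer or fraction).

M_X(t) = 4/(7*(1 - 3*e^(t)/7))
K_X(t) = log M_X(t) = -log(1 - 3*e^(t)/7) - log(7) + 2*log(2)
dK/dt = -3*e^(t)/(3*e^(t) - 7)
d^2K/dt^2 = 21*e^(t)/(9*e^(2*t) - 42*e^(t) + 49)
d^3K/dt^3 = (-63*e^(2*t) - 147*e^(t))/(27*e^(3*t) - 189*e^(2*t) + 441*e^(t) - 343)
d^4K/dt^4 = (189*e^(3*t) + 1764*e^(2*t) + 1029*e^(t))/(81*e^(4*t) - 756*e^(3*t) + 2646*e^(2*t) - 4116*e^(t) + 2401)
d^5K/dt^5 = (-567*e^(4*t) - 14553*e^(3*t) - 33957*e^(2*t) - 7203*e^(t))/(243*e^(5*t) - 2835*e^(4*t) + 13230*e^(3*t) - 30870*e^(2*t) + 36015*e^(t) - 16807)

κ_5 = d^5K/dt^5 |_{t=0} = 7035/128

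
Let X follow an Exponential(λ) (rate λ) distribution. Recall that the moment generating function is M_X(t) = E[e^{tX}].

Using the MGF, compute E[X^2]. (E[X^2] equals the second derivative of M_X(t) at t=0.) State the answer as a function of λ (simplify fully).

E[X^2] = M′′(0) = 2/λ^2

M_X(t) = λ/(λ - t)
M′(t) = λ/(λ^2 - 2*λ*t + t^2)
M′′(t) = -2*λ/(-λ^3 + 3*λ^2*t - 3*λ*t^2 + t^3)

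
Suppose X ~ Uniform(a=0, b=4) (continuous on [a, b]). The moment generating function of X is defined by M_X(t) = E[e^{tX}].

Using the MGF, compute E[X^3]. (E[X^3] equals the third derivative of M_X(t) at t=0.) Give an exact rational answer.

E[X^3] = d^3M/dt^3 |_{t=0} = 16

M_X(t) = (e^(4*t) - 1)/(4*t)
dM/dt = (4*t*e^(4*t) - e^(4*t) + 1)/(4*t^2)
d^2M/dt^2 = (8*t^2*e^(4*t) - 4*t*e^(4*t) + e^(4*t) - 1)/(2*t^3)
d^3M/dt^3 = (32*t^3*e^(4*t) - 24*t^2*e^(4*t) + 12*t*e^(4*t) - 3*e^(4*t) + 3)/(2*t^4)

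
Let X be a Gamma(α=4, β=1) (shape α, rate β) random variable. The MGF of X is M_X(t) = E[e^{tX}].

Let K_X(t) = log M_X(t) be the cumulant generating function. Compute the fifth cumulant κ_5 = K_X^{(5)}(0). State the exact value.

κ_5 = K^(5)(0) = 96

M_X(t) = (1 - t)^(-4)
K_X(t) = log M_X(t) = -4*log(1 - t)
K^(5)(t) = -96/(t^5 - 5*t^4 + 10*t^3 - 10*t^2 + 5*t - 1)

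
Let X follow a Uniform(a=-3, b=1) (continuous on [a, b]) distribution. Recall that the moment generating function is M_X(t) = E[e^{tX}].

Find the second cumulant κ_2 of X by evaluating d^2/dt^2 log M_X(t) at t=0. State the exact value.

κ_2 = d^2K/dt^2 |_{t=0} = 4/3

M_X(t) = (e^(t) - e^(-3*t))/(4*t)
K_X(t) = log M_X(t) = -log(t) + log(e^(t) - e^(-3*t)) - 2*log(2)
dK/dt = (t*e^(4*t) + 3*t - e^(4*t) + 1)/(t*e^(4*t) - t)
d^2K/dt^2 = (-16*t^2*e^(4*t) + e^(8*t) - 2*e^(4*t) + 1)/(t^2*e^(8*t) - 2*t^2*e^(4*t) + t^2)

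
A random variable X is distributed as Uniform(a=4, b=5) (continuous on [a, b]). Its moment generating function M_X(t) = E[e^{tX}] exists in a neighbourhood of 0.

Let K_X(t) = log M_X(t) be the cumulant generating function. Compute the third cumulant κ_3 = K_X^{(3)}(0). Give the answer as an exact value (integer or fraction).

κ_3 = K^(3)(0) = 0

M_X(t) = (e^(5*t) - e^(4*t))/t
K_X(t) = log M_X(t) = -log(t) + log(e^(5*t) - e^(4*t))
K^(3)(t) = (t^3*e^(2*t) + t^3*e^(t) - 2*e^(3*t) + 6*e^(2*t) - 6*e^(t) + 2)/(t^3*e^(3*t) - 3*t^3*e^(2*t) + 3*t^3*e^(t) - t^3)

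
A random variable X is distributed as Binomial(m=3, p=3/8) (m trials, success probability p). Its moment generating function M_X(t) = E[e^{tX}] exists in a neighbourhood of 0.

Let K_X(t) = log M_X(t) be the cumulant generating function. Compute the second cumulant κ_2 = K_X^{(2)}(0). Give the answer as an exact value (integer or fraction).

M_X(t) = (3*e^(t)/8 + 5/8)^3
K_X(t) = log M_X(t) = 3*log(3*e^(t)/8 + 5/8)
dK/dt = 9*e^(t)/(3*e^(t) + 5)
d^2K/dt^2 = 45*e^(t)/(9*e^(2*t) + 30*e^(t) + 25)

κ_2 = d^2K/dt^2 |_{t=0} = 45/64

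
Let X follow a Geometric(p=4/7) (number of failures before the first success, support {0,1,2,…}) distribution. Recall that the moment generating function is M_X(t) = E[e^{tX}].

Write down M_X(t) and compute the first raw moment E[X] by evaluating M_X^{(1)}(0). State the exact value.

E[X] = M^(1)(0) = 3/4

M_X(t) = 4/(7*(1 - 3*e^(t)/7))
M^(1)(t) = 12*e^(t)/(9*e^(2*t) - 42*e^(t) + 49)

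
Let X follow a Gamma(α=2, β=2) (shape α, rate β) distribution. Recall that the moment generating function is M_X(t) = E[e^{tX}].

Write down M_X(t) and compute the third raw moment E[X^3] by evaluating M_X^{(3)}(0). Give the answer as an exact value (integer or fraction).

M_X(t) = 4/(2 - t)^2
M^(3)(t) = -96/(t^5 - 10*t^4 + 40*t^3 - 80*t^2 + 80*t - 32)

E[X^3] = M^(3)(0) = 3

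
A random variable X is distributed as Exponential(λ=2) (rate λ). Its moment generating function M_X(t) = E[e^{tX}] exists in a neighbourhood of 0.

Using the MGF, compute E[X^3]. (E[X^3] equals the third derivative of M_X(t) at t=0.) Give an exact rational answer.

E[X^3] = d^3M/dt^3 |_{t=0} = 3/4

M_X(t) = 2/(2 - t)
dM/dt = 2/(t^2 - 4*t + 4)
d^2M/dt^2 = -4/(t^3 - 6*t^2 + 12*t - 8)
d^3M/dt^3 = 12/(t^4 - 8*t^3 + 24*t^2 - 32*t + 16)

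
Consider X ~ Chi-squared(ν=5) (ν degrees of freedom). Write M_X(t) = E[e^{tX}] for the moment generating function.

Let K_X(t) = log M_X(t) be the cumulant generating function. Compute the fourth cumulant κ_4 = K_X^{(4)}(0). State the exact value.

κ_4 = d^4K/dt^4 |_{t=0} = 240

M_X(t) = (1 - 2*t)^(-5/2)
K_X(t) = log M_X(t) = -5*log(1 - 2*t)/2
dK/dt = -5/(2*t - 1)
d^2K/dt^2 = 10/(4*t^2 - 4*t + 1)
d^3K/dt^3 = -40/(8*t^3 - 12*t^2 + 6*t - 1)
d^4K/dt^4 = 240/(16*t^4 - 32*t^3 + 24*t^2 - 8*t + 1)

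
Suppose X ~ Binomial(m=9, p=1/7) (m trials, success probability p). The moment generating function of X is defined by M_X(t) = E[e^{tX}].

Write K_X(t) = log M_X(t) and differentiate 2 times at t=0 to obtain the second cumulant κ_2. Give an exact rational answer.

κ_2 = K^(2)(0) = 54/49

M_X(t) = (e^(t)/7 + 6/7)^9
K_X(t) = log M_X(t) = 9*log(e^(t)/7 + 6/7)
K^(2)(t) = 54*e^(t)/(e^(2*t) + 12*e^(t) + 36)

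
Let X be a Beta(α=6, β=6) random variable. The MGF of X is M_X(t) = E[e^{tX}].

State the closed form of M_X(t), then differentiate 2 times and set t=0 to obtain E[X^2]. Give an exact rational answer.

E[X^2] = M′′(0) = 7/26

M_X(t) = ₁F₁(6; 12; t)
M′(t) = ₁F₁(7; 13; t)/2
M′′(t) = 7*₁F₁(8; 14; t)/26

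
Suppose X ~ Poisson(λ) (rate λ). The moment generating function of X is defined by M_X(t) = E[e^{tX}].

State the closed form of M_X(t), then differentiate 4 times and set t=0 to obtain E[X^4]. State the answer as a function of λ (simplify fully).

M_X(t) = e^(λ*(e^(t) - 1))
D^4[M](t) = (λ^4*e^(4*t)*e^(λ*e^(t)) + 6*λ^3*e^(3*t)*e^(λ*e^(t)) + 7*λ^2*e^(2*t)*e^(λ*e^(t)) + λ*e^(t)*e^(λ*e^(t)))*e^(-λ)

E[X^4] = D^4[M](0) = λ*(λ^3 + 6*λ^2 + 7*λ + 1)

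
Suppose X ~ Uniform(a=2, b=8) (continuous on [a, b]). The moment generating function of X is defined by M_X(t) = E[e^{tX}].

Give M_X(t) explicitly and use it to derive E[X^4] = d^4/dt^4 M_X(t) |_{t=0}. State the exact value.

M_X(t) = (e^(8*t) - e^(2*t))/(6*t)
M′(t) = (8*t*e^(8*t) - 2*t*e^(2*t) - e^(8*t) + e^(2*t))/(6*t^2)
M′′(t) = (32*t^2*e^(8*t) - 2*t^2*e^(2*t) - 8*t*e^(8*t) + 2*t*e^(2*t) + e^(8*t) - e^(2*t))/(3*t^3)
M′′′(t) = (256*t^3*e^(8*t) - 4*t^3*e^(2*t) - 96*t^2*e^(8*t) + 6*t^2*e^(2*t) + 24*t*e^(8*t) - 6*t*e^(2*t) - 3*e^(8*t) + 3*e^(2*t))/(3*t^4)

E[X^4] = M′′′′(0) = 5456/5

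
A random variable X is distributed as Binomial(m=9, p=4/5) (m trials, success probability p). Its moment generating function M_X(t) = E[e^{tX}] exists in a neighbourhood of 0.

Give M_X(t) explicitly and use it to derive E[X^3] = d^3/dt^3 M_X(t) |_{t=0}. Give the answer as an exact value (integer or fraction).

M_X(t) = (4*e^(t)/5 + 1/5)^9

E[X^3] = d^3M/dt^3 |_{t=0} = 50436/125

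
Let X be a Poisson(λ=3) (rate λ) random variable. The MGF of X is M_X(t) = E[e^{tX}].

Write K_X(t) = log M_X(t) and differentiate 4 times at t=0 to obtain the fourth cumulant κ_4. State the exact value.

κ_4 = K^(4)(0) = 3

M_X(t) = e^(3*e^(t) - 3)
K_X(t) = log M_X(t) = 3*e^(t) - 3
K^(4)(t) = 3*e^(t)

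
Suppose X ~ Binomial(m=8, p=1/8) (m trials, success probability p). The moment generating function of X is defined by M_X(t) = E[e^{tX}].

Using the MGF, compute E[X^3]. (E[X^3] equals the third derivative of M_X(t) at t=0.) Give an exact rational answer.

M_X(t) = (e^(t)/8 + 7/8)^8

E[X^3] = M′′′(0) = 137/32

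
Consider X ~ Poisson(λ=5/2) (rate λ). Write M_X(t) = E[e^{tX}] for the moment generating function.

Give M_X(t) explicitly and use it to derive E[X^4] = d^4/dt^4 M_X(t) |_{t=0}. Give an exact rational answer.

E[X^4] = d^4M/dt^4 |_{t=0} = 2865/16

M_X(t) = e^(5*e^(t)/2 - 5/2)
dM/dt = 5*e^(-5/2)*e^(t)*e^(5*e^(t)/2)/2
d^2M/dt^2 = (25*e^(2*t)*e^(5*e^(t)/2) + 10*e^(t)*e^(5*e^(t)/2))*e^(-5/2)/4
d^3M/dt^3 = (125*e^(3*t)*e^(5*e^(t)/2) + 150*e^(2*t)*e^(5*e^(t)/2) + 20*e^(t)*e^(5*e^(t)/2))*e^(-5/2)/8
d^4M/dt^4 = (625*e^(4*t)*e^(5*e^(t)/2) + 1500*e^(3*t)*e^(5*e^(t)/2) + 700*e^(2*t)*e^(5*e^(t)/2) + 40*e^(t)*e^(5*e^(t)/2))*e^(-5/2)/16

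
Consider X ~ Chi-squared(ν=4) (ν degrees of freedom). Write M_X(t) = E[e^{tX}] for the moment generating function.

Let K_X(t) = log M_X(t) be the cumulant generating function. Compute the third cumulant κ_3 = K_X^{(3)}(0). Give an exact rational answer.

κ_3 = D^3[K](0) = 32

M_X(t) = (1 - 2*t)^(-2)
K_X(t) = log M_X(t) = -2*log(1 - 2*t)
D^3[K](t) = -32/(8*t^3 - 12*t^2 + 6*t - 1)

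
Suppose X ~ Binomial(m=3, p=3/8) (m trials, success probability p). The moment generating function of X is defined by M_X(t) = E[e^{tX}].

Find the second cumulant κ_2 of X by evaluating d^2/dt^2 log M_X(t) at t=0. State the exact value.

M_X(t) = (3*e^(t)/8 + 5/8)^3
K_X(t) = log M_X(t) = 3*log(3*e^(t)/8 + 5/8)
K^(2)(t) = 45*e^(t)/(9*e^(2*t) + 30*e^(t) + 25)

κ_2 = K^(2)(0) = 45/64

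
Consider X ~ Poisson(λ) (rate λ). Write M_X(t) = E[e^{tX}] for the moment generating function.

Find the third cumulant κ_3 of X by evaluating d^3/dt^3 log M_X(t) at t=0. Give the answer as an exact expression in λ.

κ_3 = K^(3)(0) = λ

M_X(t) = e^(λ*(e^(t) - 1))
K_X(t) = log M_X(t) = λ*(e^(t) - 1)
K^(3)(t) = λ*e^(t)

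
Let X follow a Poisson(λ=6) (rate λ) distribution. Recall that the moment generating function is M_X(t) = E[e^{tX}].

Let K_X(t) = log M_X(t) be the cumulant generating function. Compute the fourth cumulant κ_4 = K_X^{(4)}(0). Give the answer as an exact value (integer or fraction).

M_X(t) = e^(6*e^(t) - 6)
K_X(t) = log M_X(t) = 6*e^(t) - 6
K^(4)(t) = 6*e^(t)

κ_4 = K^(4)(0) = 6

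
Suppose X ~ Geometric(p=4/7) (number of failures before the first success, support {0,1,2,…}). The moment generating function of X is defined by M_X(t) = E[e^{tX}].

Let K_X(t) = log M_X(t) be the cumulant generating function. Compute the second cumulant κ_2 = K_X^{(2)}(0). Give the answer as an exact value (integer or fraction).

κ_2 = K′′(0) = 21/16

M_X(t) = 4/(7*(1 - 3*e^(t)/7))
K_X(t) = log M_X(t) = -log(1 - 3*e^(t)/7) - log(7) + 2*log(2)
K′(t) = -3*e^(t)/(3*e^(t) - 7)
K′′(t) = 21*e^(t)/(9*e^(2*t) - 42*e^(t) + 49)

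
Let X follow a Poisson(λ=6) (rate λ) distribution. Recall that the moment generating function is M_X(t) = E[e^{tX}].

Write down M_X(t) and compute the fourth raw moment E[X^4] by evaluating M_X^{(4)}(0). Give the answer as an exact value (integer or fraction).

E[X^4] = M^(4)(0) = 2850

M_X(t) = e^(6*e^(t) - 6)
M^(4)(t) = (1296*e^(4*t)*e^(6*e^(t)) + 1296*e^(3*t)*e^(6*e^(t)) + 252*e^(2*t)*e^(6*e^(t)) + 6*e^(t)*e^(6*e^(t)))*e^(-6)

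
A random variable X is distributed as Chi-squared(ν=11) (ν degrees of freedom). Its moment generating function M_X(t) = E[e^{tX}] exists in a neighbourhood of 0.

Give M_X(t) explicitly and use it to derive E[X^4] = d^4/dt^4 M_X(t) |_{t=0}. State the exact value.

M_X(t) = (1 - 2*t)^(-11/2)
M′(t) = 11/(64*t^6*√(1 - 2*t) - 192*t^5*√(1 - 2*t) + 240*t^4*√(1 - 2*t) - 160*t^3*√(1 - 2*t) + 60*t^2*√(1 - 2*t) - 12*t*√(1 - 2*t) + √(1 - 2*t))
M′′(t) = -143/(128*t^7*√(1 - 2*t) - 448*t^6*√(1 - 2*t) + 672*t^5*√(1 - 2*t) - 560*t^4*√(1 - 2*t) + 280*t^3*√(1 - 2*t) - 84*t^2*√(1 - 2*t) + 14*t*√(1 - 2*t) - √(1 - 2*t))

E[X^4] = M′′′′(0) = 36465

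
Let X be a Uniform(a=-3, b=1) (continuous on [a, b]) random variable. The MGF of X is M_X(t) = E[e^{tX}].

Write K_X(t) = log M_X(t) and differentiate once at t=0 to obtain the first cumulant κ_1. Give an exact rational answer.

M_X(t) = (e^(t) - e^(-3*t))/(4*t)
K_X(t) = log M_X(t) = -log(t) + log(e^(t) - e^(-3*t)) - 2*log(2)
dK/dt = (t*e^(4*t) + 3*t - e^(4*t) + 1)/(t*e^(4*t) - t)

κ_1 = dK/dt |_{t=0} = -1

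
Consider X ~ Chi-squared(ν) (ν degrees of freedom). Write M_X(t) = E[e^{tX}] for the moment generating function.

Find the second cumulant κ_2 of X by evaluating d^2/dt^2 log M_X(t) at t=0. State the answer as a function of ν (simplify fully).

M_X(t) = (1 - 2*t)^(-ν/2)
K_X(t) = log M_X(t) = -ν*log(1 - 2*t)/2
D^2[K](t) = 2*ν/(4*t^2 - 4*t + 1)

κ_2 = D^2[K](0) = 2*ν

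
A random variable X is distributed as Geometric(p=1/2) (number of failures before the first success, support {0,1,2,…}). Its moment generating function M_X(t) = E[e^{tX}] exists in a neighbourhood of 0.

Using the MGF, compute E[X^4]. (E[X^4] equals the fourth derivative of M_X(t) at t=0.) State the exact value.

M_X(t) = 1/(2*(1 - e^(t)/2))
M^(4)(t) = (-e^(4*t) - 22*e^(3*t) - 44*e^(2*t) - 8*e^(t))/(e^(5*t) - 10*e^(4*t) + 40*e^(3*t) - 80*e^(2*t) + 80*e^(t) - 32)

E[X^4] = M^(4)(0) = 75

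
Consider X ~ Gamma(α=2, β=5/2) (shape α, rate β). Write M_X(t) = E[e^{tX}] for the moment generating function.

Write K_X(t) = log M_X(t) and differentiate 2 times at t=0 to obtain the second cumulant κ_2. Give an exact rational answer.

κ_2 = d^2K/dt^2 |_{t=0} = 8/25

M_X(t) = 25/(4*(5/2 - t)^2)
K_X(t) = log M_X(t) = -2*log(5/2 - t) - 2*log(2) + 2*log(5)
dK/dt = -4/(2*t - 5)
d^2K/dt^2 = 8/(4*t^2 - 20*t + 25)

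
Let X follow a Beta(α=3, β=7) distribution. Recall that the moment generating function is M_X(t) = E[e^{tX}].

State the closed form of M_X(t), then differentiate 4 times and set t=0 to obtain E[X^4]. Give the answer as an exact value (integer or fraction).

M_X(t) = ₁F₁(3; 10; t)
M^(4)(t) = 3*₁F₁(7; 14; t)/143

E[X^4] = M^(4)(0) = 3/143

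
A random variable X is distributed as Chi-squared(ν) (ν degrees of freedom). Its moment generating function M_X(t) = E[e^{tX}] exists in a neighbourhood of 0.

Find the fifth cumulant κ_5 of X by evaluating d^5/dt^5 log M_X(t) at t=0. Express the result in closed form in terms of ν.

κ_5 = K′′′′′(0) = 384*ν

M_X(t) = (1 - 2*t)^(-ν/2)
K_X(t) = log M_X(t) = -ν*log(1 - 2*t)/2
K′(t) = -ν/(2*t - 1)
K′′(t) = 2*ν/(4*t^2 - 4*t + 1)
K′′′(t) = -8*ν/(8*t^3 - 12*t^2 + 6*t - 1)
K′′′′(t) = 48*ν/(16*t^4 - 32*t^3 + 24*t^2 - 8*t + 1)
K′′′′′(t) = -384*ν/(32*t^5 - 80*t^4 + 80*t^3 - 40*t^2 + 10*t - 1)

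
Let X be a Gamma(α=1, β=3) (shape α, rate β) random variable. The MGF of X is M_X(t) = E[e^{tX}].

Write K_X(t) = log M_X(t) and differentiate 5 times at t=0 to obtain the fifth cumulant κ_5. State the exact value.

κ_5 = D^5[K](0) = 8/81

M_X(t) = 3/(3 - t)
K_X(t) = log M_X(t) = -log(3 - t) + log(3)
D^5[K](t) = -24/(t^5 - 15*t^4 + 90*t^3 - 270*t^2 + 405*t - 243)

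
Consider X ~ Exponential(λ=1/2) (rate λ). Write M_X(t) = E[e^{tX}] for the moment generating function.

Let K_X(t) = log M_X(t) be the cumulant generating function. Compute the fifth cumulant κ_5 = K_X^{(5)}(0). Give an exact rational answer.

κ_5 = K′′′′′(0) = 768

M_X(t) = 1/(2*(1/2 - t))
K_X(t) = log M_X(t) = -log(1/2 - t) - log(2)
K′(t) = -2/(2*t - 1)
K′′(t) = 4/(4*t^2 - 4*t + 1)
K′′′(t) = -16/(8*t^3 - 12*t^2 + 6*t - 1)
K′′′′(t) = 96/(16*t^4 - 32*t^3 + 24*t^2 - 8*t + 1)
K′′′′′(t) = -768/(32*t^5 - 80*t^4 + 80*t^3 - 40*t^2 + 10*t - 1)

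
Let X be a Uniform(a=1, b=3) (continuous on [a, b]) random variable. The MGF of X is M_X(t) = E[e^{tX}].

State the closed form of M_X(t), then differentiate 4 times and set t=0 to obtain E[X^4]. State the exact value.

E[X^4] = M′′′′(0) = 121/5

M_X(t) = (e^(3*t) - e^(t))/(2*t)
M′(t) = (3*t*e^(3*t) - t*e^(t) - e^(3*t) + e^(t))/(2*t^2)
M′′(t) = (9*t^2*e^(3*t) - t^2*e^(t) - 6*t*e^(3*t) + 2*t*e^(t) + 2*e^(3*t) - 2*e^(t))/(2*t^3)
M′′′(t) = (27*t^3*e^(3*t) - t^3*e^(t) - 27*t^2*e^(3*t) + 3*t^2*e^(t) + 18*t*e^(3*t) - 6*t*e^(t) - 6*e^(3*t) + 6*e^(t))/(2*t^4)
M′′′′(t) = (81*t^4*e^(3*t) - t^4*e^(t) - 108*t^3*e^(3*t) + 4*t^3*e^(t) + 108*t^2*e^(3*t) - 12*t^2*e^(t) - 72*t*e^(3*t) + 24*t*e^(t) + 24*e^(3*t) - 24*e^(t))/(2*t^5)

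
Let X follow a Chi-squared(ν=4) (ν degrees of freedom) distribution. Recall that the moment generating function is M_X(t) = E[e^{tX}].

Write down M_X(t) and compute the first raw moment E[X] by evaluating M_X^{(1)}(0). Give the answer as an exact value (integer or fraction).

E[X] = dM/dt |_{t=0} = 4

M_X(t) = (1 - 2*t)^(-2)
dM/dt = -4/(8*t^3 - 12*t^2 + 6*t - 1)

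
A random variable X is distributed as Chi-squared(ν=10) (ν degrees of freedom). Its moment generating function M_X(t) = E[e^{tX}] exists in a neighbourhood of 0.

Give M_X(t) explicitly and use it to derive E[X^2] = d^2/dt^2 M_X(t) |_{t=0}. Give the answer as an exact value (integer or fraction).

M_X(t) = (1 - 2*t)^(-5)
D^2[M](t) = -120/(128*t^7 - 448*t^6 + 672*t^5 - 560*t^4 + 280*t^3 - 84*t^2 + 14*t - 1)

E[X^2] = D^2[M](0) = 120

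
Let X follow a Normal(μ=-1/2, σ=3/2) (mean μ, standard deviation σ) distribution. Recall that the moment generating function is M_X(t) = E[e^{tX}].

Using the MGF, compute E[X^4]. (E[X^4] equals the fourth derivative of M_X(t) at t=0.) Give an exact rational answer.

M_X(t) = e^(9*t^2/8 - t/2)
M′(t) = 9*t*e^(-t/2)*e^(9*t^2/8)/4 - e^(-t/2)*e^(9*t^2/8)/2
M′′(t) = (81*t^2*e^(9*t^2/8) - 36*t*e^(9*t^2/8) + 40*e^(9*t^2/8))*e^(-t/2)/16
M′′′(t) = (729*t^3*e^(9*t^2/8) - 486*t^2*e^(9*t^2/8) + 1080*t*e^(9*t^2/8) - 224*e^(9*t^2/8))*e^(-t/2)/64
M′′′′(t) = (6561*t^4*e^(9*t^2/8) - 5832*t^3*e^(9*t^2/8) + 19440*t^2*e^(9*t^2/8) - 8064*t*e^(9*t^2/8) + 4768*e^(9*t^2/8))*e^(-t/2)/256

E[X^4] = M′′′′(0) = 149/8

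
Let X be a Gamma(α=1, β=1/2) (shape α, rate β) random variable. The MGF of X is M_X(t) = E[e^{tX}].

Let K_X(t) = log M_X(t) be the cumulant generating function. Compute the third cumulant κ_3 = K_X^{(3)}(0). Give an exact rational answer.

M_X(t) = 1/(2*(1/2 - t))
K_X(t) = log M_X(t) = -log(1/2 - t) - log(2)
K′(t) = -2/(2*t - 1)
K′′(t) = 4/(4*t^2 - 4*t + 1)
K′′′(t) = -16/(8*t^3 - 12*t^2 + 6*t - 1)

κ_3 = K′′′(0) = 16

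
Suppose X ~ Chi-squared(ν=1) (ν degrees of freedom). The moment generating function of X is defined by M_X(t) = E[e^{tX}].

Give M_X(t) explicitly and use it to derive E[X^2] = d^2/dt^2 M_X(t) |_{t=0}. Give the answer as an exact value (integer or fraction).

E[X^2] = M′′(0) = 3

M_X(t) = 1/√(1 - 2*t)
M′(t) = -1/(2*t*√(1 - 2*t) - √(1 - 2*t))
M′′(t) = 3/(4*t^2*√(1 - 2*t) - 4*t*√(1 - 2*t) + √(1 - 2*t))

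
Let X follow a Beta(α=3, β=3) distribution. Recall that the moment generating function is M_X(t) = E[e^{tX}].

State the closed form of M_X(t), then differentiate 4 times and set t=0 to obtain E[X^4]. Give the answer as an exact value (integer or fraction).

E[X^4] = M′′′′(0) = 5/42

M_X(t) = ₁F₁(3; 6; t)
M′(t) = ₁F₁(4; 7; t)/2
M′′(t) = 2*₁F₁(5; 8; t)/7
M′′′(t) = 5*₁F₁(6; 9; t)/28
M′′′′(t) = 5*₁F₁(7; 10; t)/42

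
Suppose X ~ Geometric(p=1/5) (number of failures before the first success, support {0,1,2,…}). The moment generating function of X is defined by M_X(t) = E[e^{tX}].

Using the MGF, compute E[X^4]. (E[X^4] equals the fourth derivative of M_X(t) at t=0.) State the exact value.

E[X^4] = d^4M/dt^4 |_{t=0} = 8676

M_X(t) = 1/(5*(1 - 4*e^(t)/5))
dM/dt = 4*e^(t)/(16*e^(2*t) - 40*e^(t) + 25)
d^2M/dt^2 = (-16*e^(2*t) - 20*e^(t))/(64*e^(3*t) - 240*e^(2*t) + 300*e^(t) - 125)
d^3M/dt^3 = (64*e^(3*t) + 320*e^(2*t) + 100*e^(t))/(256*e^(4*t) - 1280*e^(3*t) + 2400*e^(2*t) - 2000*e^(t) + 625)
d^4M/dt^4 = (-256*e^(4*t) - 3520*e^(3*t) - 4400*e^(2*t) - 500*e^(t))/(1024*e^(5*t) - 6400*e^(4*t) + 16000*e^(3*t) - 20000*e^(2*t) + 12500*e^(t) - 3125)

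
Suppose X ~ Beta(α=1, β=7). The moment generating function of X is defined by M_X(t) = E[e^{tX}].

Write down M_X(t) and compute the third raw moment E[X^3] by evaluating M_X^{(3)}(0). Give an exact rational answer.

E[X^3] = d^3M/dt^3 |_{t=0} = 1/120

M_X(t) = ₁F₁(1; 8; t)
dM/dt = ₁F₁(2; 9; t)/8
d^2M/dt^2 = ₁F₁(3; 10; t)/36
d^3M/dt^3 = ₁F₁(4; 11; t)/120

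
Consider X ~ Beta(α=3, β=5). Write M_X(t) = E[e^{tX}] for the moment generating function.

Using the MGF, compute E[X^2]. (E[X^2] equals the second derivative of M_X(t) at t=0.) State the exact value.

M_X(t) = ₁F₁(3; 8; t)
M′(t) = 3*₁F₁(4; 9; t)/8
M′′(t) = ₁F₁(5; 10; t)/6

E[X^2] = M′′(0) = 1/6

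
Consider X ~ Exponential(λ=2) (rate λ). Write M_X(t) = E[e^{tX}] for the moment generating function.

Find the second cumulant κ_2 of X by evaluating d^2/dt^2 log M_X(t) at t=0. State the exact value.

M_X(t) = 2/(2 - t)
K_X(t) = log M_X(t) = -log(2 - t) + log(2)
dK/dt = -1/(t - 2)
d^2K/dt^2 = 1/(t^2 - 4*t + 4)

κ_2 = d^2K/dt^2 |_{t=0} = 1/4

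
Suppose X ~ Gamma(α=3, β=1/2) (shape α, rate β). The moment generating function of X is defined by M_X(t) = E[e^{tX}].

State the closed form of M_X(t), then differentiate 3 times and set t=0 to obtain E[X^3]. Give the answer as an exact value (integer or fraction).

M_X(t) = 1/(8*(1/2 - t)^3)
dM/dt = 6/(16*t^4 - 32*t^3 + 24*t^2 - 8*t + 1)
d^2M/dt^2 = -48/(32*t^5 - 80*t^4 + 80*t^3 - 40*t^2 + 10*t - 1)
d^3M/dt^3 = 480/(64*t^6 - 192*t^5 + 240*t^4 - 160*t^3 + 60*t^2 - 12*t + 1)

E[X^3] = d^3M/dt^3 |_{t=0} = 480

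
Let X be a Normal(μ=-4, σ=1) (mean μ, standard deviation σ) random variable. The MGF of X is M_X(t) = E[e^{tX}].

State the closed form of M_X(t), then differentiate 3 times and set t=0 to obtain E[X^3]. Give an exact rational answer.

E[X^3] = M^(3)(0) = -76

M_X(t) = e^(t^2/2 - 4*t)
M^(3)(t) = (t^3*e^(t^2/2) - 12*t^2*e^(t^2/2) + 51*t*e^(t^2/2) - 76*e^(t^2/2))*e^(-4*t)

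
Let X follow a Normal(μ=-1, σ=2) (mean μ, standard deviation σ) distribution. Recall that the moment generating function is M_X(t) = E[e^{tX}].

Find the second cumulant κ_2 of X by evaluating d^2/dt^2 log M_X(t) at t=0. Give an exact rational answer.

M_X(t) = e^(2*t^2 - t)
K_X(t) = log M_X(t) = 2*t^2 - t
D^2[K](t) = 4

κ_2 = D^2[K](0) = 4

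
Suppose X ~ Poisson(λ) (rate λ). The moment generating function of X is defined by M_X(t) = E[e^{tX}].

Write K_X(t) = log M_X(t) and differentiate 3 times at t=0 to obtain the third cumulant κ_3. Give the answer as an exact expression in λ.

M_X(t) = e^(λ*(e^(t) - 1))
K_X(t) = log M_X(t) = λ*(e^(t) - 1)
dK/dt = λ*e^(t)
d^2K/dt^2 = λ*e^(t)
d^3K/dt^3 = λ*e^(t)

κ_3 = d^3K/dt^3 |_{t=0} = λ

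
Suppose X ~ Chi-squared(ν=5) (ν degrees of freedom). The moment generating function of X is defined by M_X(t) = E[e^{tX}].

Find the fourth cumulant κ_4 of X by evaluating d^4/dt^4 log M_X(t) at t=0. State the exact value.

κ_4 = D^4[K](0) = 240

M_X(t) = (1 - 2*t)^(-5/2)
K_X(t) = log M_X(t) = -5*log(1 - 2*t)/2
D^4[K](t) = 240/(16*t^4 - 32*t^3 + 24*t^2 - 8*t + 1)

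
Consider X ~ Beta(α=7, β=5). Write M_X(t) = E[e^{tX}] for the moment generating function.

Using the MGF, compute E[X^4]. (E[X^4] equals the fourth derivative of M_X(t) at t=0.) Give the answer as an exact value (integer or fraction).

E[X^4] = M′′′′(0) = 2/13

M_X(t) = ₁F₁(7; 12; t)
M′(t) = 7*₁F₁(8; 13; t)/12
M′′(t) = 14*₁F₁(9; 14; t)/39
M′′′(t) = 3*₁F₁(10; 15; t)/13
M′′′′(t) = 2*₁F₁(11; 16; t)/13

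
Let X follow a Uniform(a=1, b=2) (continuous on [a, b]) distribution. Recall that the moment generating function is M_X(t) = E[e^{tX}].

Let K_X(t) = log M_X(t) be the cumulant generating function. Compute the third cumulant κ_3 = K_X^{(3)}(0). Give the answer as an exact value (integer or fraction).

κ_3 = d^3K/dt^3 |_{t=0} = 0

M_X(t) = (e^(2*t) - e^(t))/t
K_X(t) = log M_X(t) = -log(t) + log(e^(2*t) - e^(t))
dK/dt = (2*t*e^(t) - t - e^(t) + 1)/(t*e^(t) - t)
d^2K/dt^2 = (-t^2*e^(t) + e^(2*t) - 2*e^(t) + 1)/(t^2*e^(2*t) - 2*t^2*e^(t) + t^2)
d^3K/dt^3 = (t^3*e^(2*t) + t^3*e^(t) - 2*e^(3*t) + 6*e^(2*t) - 6*e^(t) + 2)/(t^3*e^(3*t) - 3*t^3*e^(2*t) + 3*t^3*e^(t) - t^3)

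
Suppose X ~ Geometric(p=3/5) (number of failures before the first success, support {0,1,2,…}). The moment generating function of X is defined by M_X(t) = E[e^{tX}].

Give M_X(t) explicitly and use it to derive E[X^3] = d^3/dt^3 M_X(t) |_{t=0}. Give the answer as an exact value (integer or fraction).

E[X^3] = M′′′(0) = 46/9

M_X(t) = 3/(5*(1 - 2*e^(t)/5))
M′(t) = 6*e^(t)/(4*e^(2*t) - 20*e^(t) + 25)
M′′(t) = (-12*e^(2*t) - 30*e^(t))/(8*e^(3*t) - 60*e^(2*t) + 150*e^(t) - 125)
M′′′(t) = (24*e^(3*t) + 240*e^(2*t) + 150*e^(t))/(16*e^(4*t) - 160*e^(3*t) + 600*e^(2*t) - 1000*e^(t) + 625)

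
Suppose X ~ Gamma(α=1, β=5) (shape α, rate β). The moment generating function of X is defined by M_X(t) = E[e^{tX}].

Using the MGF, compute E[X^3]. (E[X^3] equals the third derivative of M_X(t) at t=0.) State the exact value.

M_X(t) = 5/(5 - t)
M^(3)(t) = 30/(t^4 - 20*t^3 + 150*t^2 - 500*t + 625)

E[X^3] = M^(3)(0) = 6/125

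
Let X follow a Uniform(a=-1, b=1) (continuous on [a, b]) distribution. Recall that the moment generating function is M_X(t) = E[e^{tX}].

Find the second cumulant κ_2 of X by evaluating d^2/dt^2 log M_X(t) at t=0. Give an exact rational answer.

κ_2 = K′′(0) = 1/3

M_X(t) = (e^(t) - e^(-t))/(2*t)
K_X(t) = log M_X(t) = -log(t) + log(e^(t) - e^(-t)) - log(2)
K′(t) = (t*e^(2*t) + t - e^(2*t) + 1)/(t*e^(2*t) - t)
K′′(t) = (-4*t^2*e^(2*t) + e^(4*t) - 2*e^(2*t) + 1)/(t^2*e^(4*t) - 2*t^2*e^(2*t) + t^2)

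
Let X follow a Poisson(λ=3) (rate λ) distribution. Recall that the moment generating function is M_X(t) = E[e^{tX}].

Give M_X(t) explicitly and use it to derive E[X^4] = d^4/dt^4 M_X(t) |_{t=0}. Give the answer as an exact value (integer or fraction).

E[X^4] = M^(4)(0) = 309

M_X(t) = e^(3*e^(t) - 3)
M^(4)(t) = (81*e^(4*t)*e^(3*e^(t)) + 162*e^(3*t)*e^(3*e^(t)) + 63*e^(2*t)*e^(3*e^(t)) + 3*e^(t)*e^(3*e^(t)))*e^(-3)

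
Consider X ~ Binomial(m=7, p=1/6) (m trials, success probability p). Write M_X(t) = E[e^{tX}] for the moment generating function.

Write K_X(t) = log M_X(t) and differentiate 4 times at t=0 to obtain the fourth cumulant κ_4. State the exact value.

M_X(t) = (e^(t)/6 + 5/6)^7
K_X(t) = log M_X(t) = 7*log(e^(t)/6 + 5/6)
dK/dt = 7*e^(t)/(e^(t) + 5)
d^2K/dt^2 = 35*e^(t)/(e^(2*t) + 10*e^(t) + 25)
d^3K/dt^3 = (-35*e^(2*t) + 175*e^(t))/(e^(3*t) + 15*e^(2*t) + 75*e^(t) + 125)
d^4K/dt^4 = (35*e^(3*t) - 700*e^(2*t) + 875*e^(t))/(e^(4*t) + 20*e^(3*t) + 150*e^(2*t) + 500*e^(t) + 625)

κ_4 = d^4K/dt^4 |_{t=0} = 35/216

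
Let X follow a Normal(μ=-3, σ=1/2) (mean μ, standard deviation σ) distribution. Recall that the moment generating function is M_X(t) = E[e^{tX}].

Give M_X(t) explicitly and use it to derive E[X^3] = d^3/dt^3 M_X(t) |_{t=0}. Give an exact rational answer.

M_X(t) = e^(t^2/8 - 3*t)
M^(3)(t) = (t^3*e^(t^2/8) - 36*t^2*e^(t^2/8) + 444*t*e^(t^2/8) - 1872*e^(t^2/8))*e^(-3*t)/64

E[X^3] = M^(3)(0) = -117/4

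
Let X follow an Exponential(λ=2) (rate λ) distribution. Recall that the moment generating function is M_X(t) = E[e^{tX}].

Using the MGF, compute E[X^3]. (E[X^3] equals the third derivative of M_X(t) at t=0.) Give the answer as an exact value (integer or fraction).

M_X(t) = 2/(2 - t)
M^(3)(t) = 12/(t^4 - 8*t^3 + 24*t^2 - 32*t + 16)

E[X^3] = M^(3)(0) = 3/4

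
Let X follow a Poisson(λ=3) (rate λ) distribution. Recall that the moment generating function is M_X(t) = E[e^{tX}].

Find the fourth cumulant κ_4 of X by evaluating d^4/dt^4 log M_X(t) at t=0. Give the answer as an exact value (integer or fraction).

M_X(t) = e^(3*e^(t) - 3)
K_X(t) = log M_X(t) = 3*e^(t) - 3
dK/dt = 3*e^(t)
d^2K/dt^2 = 3*e^(t)
d^3K/dt^3 = 3*e^(t)
d^4K/dt^4 = 3*e^(t)

κ_4 = d^4K/dt^4 |_{t=0} = 3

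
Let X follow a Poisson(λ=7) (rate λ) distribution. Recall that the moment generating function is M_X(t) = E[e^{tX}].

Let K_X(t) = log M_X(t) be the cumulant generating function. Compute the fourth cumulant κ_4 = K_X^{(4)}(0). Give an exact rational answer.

M_X(t) = e^(7*e^(t) - 7)
K_X(t) = log M_X(t) = 7*e^(t) - 7
K′(t) = 7*e^(t)
K′′(t) = 7*e^(t)
K′′′(t) = 7*e^(t)
K′′′′(t) = 7*e^(t)

κ_4 = K′′′′(0) = 7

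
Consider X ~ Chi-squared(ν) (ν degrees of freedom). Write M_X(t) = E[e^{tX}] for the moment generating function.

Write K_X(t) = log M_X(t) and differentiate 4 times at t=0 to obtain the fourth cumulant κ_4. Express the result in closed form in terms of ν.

κ_4 = K^(4)(0) = 48*ν

M_X(t) = (1 - 2*t)^(-ν/2)
K_X(t) = log M_X(t) = -ν*log(1 - 2*t)/2
K^(4)(t) = 48*ν/(16*t^4 - 32*t^3 + 24*t^2 - 8*t + 1)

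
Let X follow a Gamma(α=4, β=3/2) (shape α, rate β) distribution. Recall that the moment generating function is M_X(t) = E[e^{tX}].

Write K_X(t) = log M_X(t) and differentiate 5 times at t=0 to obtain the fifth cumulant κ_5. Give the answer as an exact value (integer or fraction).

M_X(t) = 81/(16*(3/2 - t)^4)
K_X(t) = log M_X(t) = -4*log(3/2 - t) - 4*log(2) + 4*log(3)
K^(5)(t) = -3072/(32*t^5 - 240*t^4 + 720*t^3 - 1080*t^2 + 810*t - 243)

κ_5 = K^(5)(0) = 1024/81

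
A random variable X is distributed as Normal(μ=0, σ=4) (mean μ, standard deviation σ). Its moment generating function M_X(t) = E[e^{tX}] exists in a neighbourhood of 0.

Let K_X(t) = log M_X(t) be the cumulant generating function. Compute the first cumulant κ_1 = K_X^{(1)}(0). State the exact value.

M_X(t) = e^(8*t^2)
K_X(t) = log M_X(t) = 8*t^2
D[K](t) = 16*t

κ_1 = D[K](0) = 0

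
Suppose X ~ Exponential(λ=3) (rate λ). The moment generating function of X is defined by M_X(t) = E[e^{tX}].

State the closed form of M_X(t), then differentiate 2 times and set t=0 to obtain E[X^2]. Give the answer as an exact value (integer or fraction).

E[X^2] = D^2[M](0) = 2/9

M_X(t) = 3/(3 - t)
D^2[M](t) = -6/(t^3 - 9*t^2 + 27*t - 27)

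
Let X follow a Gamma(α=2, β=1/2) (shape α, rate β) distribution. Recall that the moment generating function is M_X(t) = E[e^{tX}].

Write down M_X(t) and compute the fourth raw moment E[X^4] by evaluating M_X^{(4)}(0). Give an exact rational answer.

M_X(t) = 1/(4*(1/2 - t)^2)
dM/dt = -4/(8*t^3 - 12*t^2 + 6*t - 1)
d^2M/dt^2 = 24/(16*t^4 - 32*t^3 + 24*t^2 - 8*t + 1)
d^3M/dt^3 = -192/(32*t^5 - 80*t^4 + 80*t^3 - 40*t^2 + 10*t - 1)
d^4M/dt^4 = 1920/(64*t^6 - 192*t^5 + 240*t^4 - 160*t^3 + 60*t^2 - 12*t + 1)

E[X^4] = d^4M/dt^4 |_{t=0} = 1920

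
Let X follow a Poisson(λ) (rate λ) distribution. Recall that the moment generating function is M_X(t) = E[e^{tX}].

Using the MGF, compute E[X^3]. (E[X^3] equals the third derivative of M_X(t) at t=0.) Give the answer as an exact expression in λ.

E[X^3] = M^(3)(0) = λ*(λ^2 + 3*λ + 1)

M_X(t) = e^(λ*(e^(t) - 1))
M^(3)(t) = (λ^3*e^(3*t)*e^(λ*e^(t)) + 3*λ^2*e^(2*t)*e^(λ*e^(t)) + λ*e^(t)*e^(λ*e^(t)))*e^(-λ)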